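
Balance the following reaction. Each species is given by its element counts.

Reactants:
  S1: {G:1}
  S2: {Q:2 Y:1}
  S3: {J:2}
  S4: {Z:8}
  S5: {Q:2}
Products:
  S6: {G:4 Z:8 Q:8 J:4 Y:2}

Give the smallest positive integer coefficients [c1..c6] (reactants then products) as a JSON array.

Coefficients: [4, 2, 2, 1, 2, 1]

G: 4·1+2·0+2·0+1·0+2·0 = 4 | 1·4 = 4
Z: 4·0+2·0+2·0+1·8+2·0 = 8 | 1·8 = 8
Q: 4·0+2·2+2·0+1·0+2·2 = 8 | 1·8 = 8
J: 4·0+2·0+2·2+1·0+2·0 = 4 | 1·4 = 4
Y: 4·0+2·1+2·0+1·0+2·0 = 2 | 1·2 = 2
gcd(4,2,2,1,2,1) = 1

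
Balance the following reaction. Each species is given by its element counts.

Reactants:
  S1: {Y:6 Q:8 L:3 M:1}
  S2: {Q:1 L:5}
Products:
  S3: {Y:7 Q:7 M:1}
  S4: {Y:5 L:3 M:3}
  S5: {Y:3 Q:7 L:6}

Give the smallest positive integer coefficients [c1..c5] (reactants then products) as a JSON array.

Y: 4·6+3·0 = 24 | 1·7+1·5+4·3 = 24
Q: 4·8+3·1 = 35 | 1·7+1·0+4·7 = 35
L: 4·3+3·5 = 27 | 1·0+1·3+4·6 = 27
M: 4·1+3·0 = 4 | 1·1+1·3+4·0 = 4
gcd(4,3,1,1,4) = 1

Coefficients: [4, 3, 1, 1, 4]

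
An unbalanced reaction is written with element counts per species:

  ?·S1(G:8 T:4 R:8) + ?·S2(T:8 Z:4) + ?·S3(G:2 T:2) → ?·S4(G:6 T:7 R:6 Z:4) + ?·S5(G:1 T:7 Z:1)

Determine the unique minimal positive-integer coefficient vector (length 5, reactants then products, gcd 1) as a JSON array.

Coefficients: [3, 5, 2, 4, 4]

G: 3·8+5·0+2·2 = 28 | 4·6+4·1 = 28
T: 3·4+5·8+2·2 = 56 | 4·7+4·7 = 56
R: 3·8+5·0+2·0 = 24 | 4·6+4·0 = 24
Z: 3·0+5·4+2·0 = 20 | 4·4+4·1 = 20
gcd(3,5,2,4,4) = 1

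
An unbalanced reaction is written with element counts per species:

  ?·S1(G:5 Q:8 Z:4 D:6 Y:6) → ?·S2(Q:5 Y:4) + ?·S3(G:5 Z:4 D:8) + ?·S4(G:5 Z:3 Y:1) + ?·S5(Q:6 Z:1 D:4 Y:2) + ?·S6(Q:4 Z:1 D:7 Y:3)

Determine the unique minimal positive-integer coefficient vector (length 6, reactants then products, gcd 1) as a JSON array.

G: 5·5 = 25 | 4·0+1·5+4·5+2·0+2·0 = 25
Q: 5·8 = 40 | 4·5+1·0+4·0+2·6+2·4 = 40
Z: 5·4 = 20 | 4·0+1·4+4·3+2·1+2·1 = 20
D: 5·6 = 30 | 4·0+1·8+4·0+2·4+2·7 = 30
Y: 5·6 = 30 | 4·4+1·0+4·1+2·2+2·3 = 30
gcd(5,4,1,4,2,2) = 1

Coefficients: [5, 4, 1, 4, 2, 2]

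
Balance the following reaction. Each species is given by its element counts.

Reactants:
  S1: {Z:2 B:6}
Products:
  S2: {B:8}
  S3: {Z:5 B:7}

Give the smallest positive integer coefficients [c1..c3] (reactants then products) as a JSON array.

Z: 5·2 = 10 | 2·0+2·5 = 10
B: 5·6 = 30 | 2·8+2·7 = 30
gcd(5,2,2) = 1

Coefficients: [5, 2, 2]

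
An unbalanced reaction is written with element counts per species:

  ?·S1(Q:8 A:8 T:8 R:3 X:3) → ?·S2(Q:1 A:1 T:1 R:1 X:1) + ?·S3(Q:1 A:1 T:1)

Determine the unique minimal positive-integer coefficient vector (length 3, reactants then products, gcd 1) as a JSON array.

Q: 1·8 = 8 | 3·1+5·1 = 8
A: 1·8 = 8 | 3·1+5·1 = 8
T: 1·8 = 8 | 3·1+5·1 = 8
R: 1·3 = 3 | 3·1+5·0 = 3
X: 1·3 = 3 | 3·1+5·0 = 3
gcd(1,3,5) = 1

Coefficients: [1, 3, 5]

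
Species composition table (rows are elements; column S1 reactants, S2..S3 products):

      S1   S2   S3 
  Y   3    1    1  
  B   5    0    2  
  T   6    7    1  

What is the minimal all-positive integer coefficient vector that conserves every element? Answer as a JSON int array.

Coefficients: [2, 1, 5]

Y: 2·3 = 6 | 1·1+5·1 = 6
B: 2·5 = 10 | 1·0+5·2 = 10
T: 2·6 = 12 | 1·7+5·1 = 12
gcd(2,1,5) = 1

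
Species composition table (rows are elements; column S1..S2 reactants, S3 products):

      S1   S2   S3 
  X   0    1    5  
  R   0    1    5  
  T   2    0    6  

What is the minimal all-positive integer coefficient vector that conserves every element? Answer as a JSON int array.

Coefficients: [3, 5, 1]

X: 3·0+5·1 = 5 | 1·5 = 5
R: 3·0+5·1 = 5 | 1·5 = 5
T: 3·2+5·0 = 6 | 1·6 = 6
gcd(3,5,1) = 1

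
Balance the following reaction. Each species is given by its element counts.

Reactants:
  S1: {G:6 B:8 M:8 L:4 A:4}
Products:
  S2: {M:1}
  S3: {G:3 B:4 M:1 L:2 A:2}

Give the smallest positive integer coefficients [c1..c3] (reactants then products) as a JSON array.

Coefficients: [1, 6, 2]

G: 1·6 = 6 | 6·0+2·3 = 6
B: 1·8 = 8 | 6·0+2·4 = 8
M: 1·8 = 8 | 6·1+2·1 = 8
L: 1·4 = 4 | 6·0+2·2 = 4
A: 1·4 = 4 | 6·0+2·2 = 4
gcd(1,6,2) = 1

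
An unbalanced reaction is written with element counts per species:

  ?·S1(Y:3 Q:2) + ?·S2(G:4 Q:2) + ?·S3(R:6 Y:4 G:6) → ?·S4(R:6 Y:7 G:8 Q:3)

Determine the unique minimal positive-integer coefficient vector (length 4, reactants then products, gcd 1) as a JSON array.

R: 2·0+1·0+2·6 = 12 | 2·6 = 12
Y: 2·3+1·0+2·4 = 14 | 2·7 = 14
G: 2·0+1·4+2·6 = 16 | 2·8 = 16
Q: 2·2+1·2+2·0 = 6 | 2·3 = 6
gcd(2,1,2,2) = 1

Coefficients: [2, 1, 2, 2]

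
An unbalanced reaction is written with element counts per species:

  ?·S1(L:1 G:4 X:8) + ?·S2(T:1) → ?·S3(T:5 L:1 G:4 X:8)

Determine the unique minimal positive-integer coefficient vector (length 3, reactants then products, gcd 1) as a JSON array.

Coefficients: [1, 5, 1]

T: 1·0+5·1 = 5 | 1·5 = 5
L: 1·1+5·0 = 1 | 1·1 = 1
G: 1·4+5·0 = 4 | 1·4 = 4
X: 1·8+5·0 = 8 | 1·8 = 8
gcd(1,5,1) = 1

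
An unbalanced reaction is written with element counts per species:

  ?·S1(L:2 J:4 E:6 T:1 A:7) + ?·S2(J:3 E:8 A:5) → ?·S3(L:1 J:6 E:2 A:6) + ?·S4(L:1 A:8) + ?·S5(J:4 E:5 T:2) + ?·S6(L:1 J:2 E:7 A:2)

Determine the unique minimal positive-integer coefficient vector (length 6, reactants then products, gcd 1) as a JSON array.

L: 4·2+2·0 = 8 | 1·1+3·1+2·0+4·1 = 8
J: 4·4+2·3 = 22 | 1·6+3·0+2·4+4·2 = 22
E: 4·6+2·8 = 40 | 1·2+3·0+2·5+4·7 = 40
T: 4·1+2·0 = 4 | 1·0+3·0+2·2+4·0 = 4
A: 4·7+2·5 = 38 | 1·6+3·8+2·0+4·2 = 38
gcd(4,2,1,3,2,4) = 1

Coefficients: [4, 2, 1, 3, 2, 4]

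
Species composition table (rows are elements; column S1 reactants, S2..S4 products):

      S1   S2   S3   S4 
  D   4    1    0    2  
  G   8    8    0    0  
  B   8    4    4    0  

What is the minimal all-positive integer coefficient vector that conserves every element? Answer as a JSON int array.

D: 2·4 = 8 | 2·1+2·0+3·2 = 8
G: 2·8 = 16 | 2·8+2·0+3·0 = 16
B: 2·8 = 16 | 2·4+2·4+3·0 = 16
gcd(2,2,2,3) = 1

Coefficients: [2, 2, 2, 3]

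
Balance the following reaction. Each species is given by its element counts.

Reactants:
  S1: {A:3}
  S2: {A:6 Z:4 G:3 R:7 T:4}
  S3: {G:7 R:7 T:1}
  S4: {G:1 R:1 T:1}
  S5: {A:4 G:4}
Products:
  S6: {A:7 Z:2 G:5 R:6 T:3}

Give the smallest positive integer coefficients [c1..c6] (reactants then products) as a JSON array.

Coefficients: [4, 2, 1, 3, 1, 4]

A: 4·3+2·6+1·0+3·0+1·4 = 28 | 4·7 = 28
Z: 4·0+2·4+1·0+3·0+1·0 = 8 | 4·2 = 8
G: 4·0+2·3+1·7+3·1+1·4 = 20 | 4·5 = 20
R: 4·0+2·7+1·7+3·1+1·0 = 24 | 4·6 = 24
T: 4·0+2·4+1·1+3·1+1·0 = 12 | 4·3 = 12
gcd(4,2,1,3,1,4) = 1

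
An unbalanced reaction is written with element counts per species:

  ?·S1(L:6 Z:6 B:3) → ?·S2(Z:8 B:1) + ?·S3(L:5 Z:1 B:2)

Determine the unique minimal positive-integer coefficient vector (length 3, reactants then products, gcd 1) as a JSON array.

Coefficients: [5, 3, 6]

L: 5·6 = 30 | 3·0+6·5 = 30
Z: 5·6 = 30 | 3·8+6·1 = 30
B: 5·3 = 15 | 3·1+6·2 = 15
gcd(5,3,6) = 1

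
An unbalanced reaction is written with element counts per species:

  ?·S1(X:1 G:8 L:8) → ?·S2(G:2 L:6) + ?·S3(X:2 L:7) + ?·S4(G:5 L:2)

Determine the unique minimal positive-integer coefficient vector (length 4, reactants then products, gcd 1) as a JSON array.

Coefficients: [4, 1, 2, 6]

X: 4·1 = 4 | 1·0+2·2+6·0 = 4
G: 4·8 = 32 | 1·2+2·0+6·5 = 32
L: 4·8 = 32 | 1·6+2·7+6·2 = 32
gcd(4,1,2,6) = 1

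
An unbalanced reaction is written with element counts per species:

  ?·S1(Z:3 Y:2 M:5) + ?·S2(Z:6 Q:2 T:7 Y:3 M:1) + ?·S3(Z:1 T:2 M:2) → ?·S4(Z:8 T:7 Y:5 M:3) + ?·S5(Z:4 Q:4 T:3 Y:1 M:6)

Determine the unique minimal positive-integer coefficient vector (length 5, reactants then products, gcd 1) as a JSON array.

Z: 5·3+6·6+1·1 = 52 | 5·8+3·4 = 52
Q: 5·0+6·2+1·0 = 12 | 5·0+3·4 = 12
T: 5·0+6·7+1·2 = 44 | 5·7+3·3 = 44
Y: 5·2+6·3+1·0 = 28 | 5·5+3·1 = 28
M: 5·5+6·1+1·2 = 33 | 5·3+3·6 = 33
gcd(5,6,1,5,3) = 1

Coefficients: [5, 6, 1, 5, 3]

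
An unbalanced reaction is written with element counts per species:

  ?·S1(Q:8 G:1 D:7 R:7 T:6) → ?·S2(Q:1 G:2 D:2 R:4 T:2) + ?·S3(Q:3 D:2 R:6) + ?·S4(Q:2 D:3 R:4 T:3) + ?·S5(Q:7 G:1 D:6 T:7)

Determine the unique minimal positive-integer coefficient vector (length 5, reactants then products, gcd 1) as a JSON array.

Coefficients: [6, 1, 5, 2, 4]

Q: 6·8 = 48 | 1·1+5·3+2·2+4·7 = 48
G: 6·1 = 6 | 1·2+5·0+2·0+4·1 = 6
D: 6·7 = 42 | 1·2+5·2+2·3+4·6 = 42
R: 6·7 = 42 | 1·4+5·6+2·4+4·0 = 42
T: 6·6 = 36 | 1·2+5·0+2·3+4·7 = 36
gcd(6,1,5,2,4) = 1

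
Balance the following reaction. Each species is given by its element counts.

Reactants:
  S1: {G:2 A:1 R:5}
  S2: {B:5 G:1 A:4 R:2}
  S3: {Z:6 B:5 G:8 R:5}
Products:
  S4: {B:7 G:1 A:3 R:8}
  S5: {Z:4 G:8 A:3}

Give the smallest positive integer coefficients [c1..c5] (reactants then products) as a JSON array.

Coefficients: [4, 5, 2, 5, 3]

Z: 4·0+5·0+2·6 = 12 | 5·0+3·4 = 12
B: 4·0+5·5+2·5 = 35 | 5·7+3·0 = 35
G: 4·2+5·1+2·8 = 29 | 5·1+3·8 = 29
A: 4·1+5·4+2·0 = 24 | 5·3+3·3 = 24
R: 4·5+5·2+2·5 = 40 | 5·8+3·0 = 40
gcd(4,5,2,5,3) = 1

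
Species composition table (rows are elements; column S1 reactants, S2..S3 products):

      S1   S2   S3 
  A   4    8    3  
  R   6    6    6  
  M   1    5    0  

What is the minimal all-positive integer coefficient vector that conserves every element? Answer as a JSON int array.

Coefficients: [5, 1, 4]

A: 5·4 = 20 | 1·8+4·3 = 20
R: 5·6 = 30 | 1·6+4·6 = 30
M: 5·1 = 5 | 1·5+4·0 = 5
gcd(5,1,4) = 1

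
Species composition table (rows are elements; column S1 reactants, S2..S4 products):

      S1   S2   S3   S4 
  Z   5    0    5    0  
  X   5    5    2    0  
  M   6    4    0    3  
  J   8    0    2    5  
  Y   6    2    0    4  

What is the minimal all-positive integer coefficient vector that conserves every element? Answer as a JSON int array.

Coefficients: [5, 3, 5, 6]

Z: 5·5 = 25 | 3·0+5·5+6·0 = 25
X: 5·5 = 25 | 3·5+5·2+6·0 = 25
M: 5·6 = 30 | 3·4+5·0+6·3 = 30
J: 5·8 = 40 | 3·0+5·2+6·5 = 40
Y: 5·6 = 30 | 3·2+5·0+6·4 = 30
gcd(5,3,5,6) = 1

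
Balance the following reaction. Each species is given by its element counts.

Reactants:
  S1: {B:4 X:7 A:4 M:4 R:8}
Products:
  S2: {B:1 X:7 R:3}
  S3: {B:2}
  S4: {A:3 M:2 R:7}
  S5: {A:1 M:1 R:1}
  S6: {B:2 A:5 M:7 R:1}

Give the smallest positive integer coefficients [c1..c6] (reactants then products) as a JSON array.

B: 4·4 = 16 | 4·1+5·2+2·0+5·0+1·2 = 16
X: 4·7 = 28 | 4·7+5·0+2·0+5·0+1·0 = 28
A: 4·4 = 16 | 4·0+5·0+2·3+5·1+1·5 = 16
M: 4·4 = 16 | 4·0+5·0+2·2+5·1+1·7 = 16
R: 4·8 = 32 | 4·3+5·0+2·7+5·1+1·1 = 32
gcd(4,4,5,2,5,1) = 1

Coefficients: [4, 4, 5, 2, 5, 1]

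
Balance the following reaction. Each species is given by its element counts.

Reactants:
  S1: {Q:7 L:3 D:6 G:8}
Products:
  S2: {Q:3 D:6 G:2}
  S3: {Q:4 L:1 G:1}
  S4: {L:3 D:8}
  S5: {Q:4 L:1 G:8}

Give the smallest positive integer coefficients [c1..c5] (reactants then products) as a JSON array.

Q: 6·7 = 42 | 2·3+4·4+3·0+5·4 = 42
L: 6·3 = 18 | 2·0+4·1+3·3+5·1 = 18
D: 6·6 = 36 | 2·6+4·0+3·8+5·0 = 36
G: 6·8 = 48 | 2·2+4·1+3·0+5·8 = 48
gcd(6,2,4,3,5) = 1

Coefficients: [6, 2, 4, 3, 5]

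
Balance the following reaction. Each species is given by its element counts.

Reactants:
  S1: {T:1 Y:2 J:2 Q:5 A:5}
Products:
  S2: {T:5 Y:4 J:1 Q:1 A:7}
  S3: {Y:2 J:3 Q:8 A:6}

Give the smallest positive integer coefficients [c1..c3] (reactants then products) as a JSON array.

T: 5·1 = 5 | 1·5+3·0 = 5
Y: 5·2 = 10 | 1·4+3·2 = 10
J: 5·2 = 10 | 1·1+3·3 = 10
Q: 5·5 = 25 | 1·1+3·8 = 25
A: 5·5 = 25 | 1·7+3·6 = 25
gcd(5,1,3) = 1

Coefficients: [5, 1, 3]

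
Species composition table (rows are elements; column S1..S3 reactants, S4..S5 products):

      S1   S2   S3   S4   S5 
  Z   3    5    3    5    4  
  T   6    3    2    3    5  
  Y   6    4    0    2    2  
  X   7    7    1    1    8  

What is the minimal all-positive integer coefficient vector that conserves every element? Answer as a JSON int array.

Z: 1·3+1·5+5·3 = 23 | 3·5+2·4 = 23
T: 1·6+1·3+5·2 = 19 | 3·3+2·5 = 19
Y: 1·6+1·4+5·0 = 10 | 3·2+2·2 = 10
X: 1·7+1·7+5·1 = 19 | 3·1+2·8 = 19
gcd(1,1,5,3,2) = 1

Coefficients: [1, 1, 5, 3, 2]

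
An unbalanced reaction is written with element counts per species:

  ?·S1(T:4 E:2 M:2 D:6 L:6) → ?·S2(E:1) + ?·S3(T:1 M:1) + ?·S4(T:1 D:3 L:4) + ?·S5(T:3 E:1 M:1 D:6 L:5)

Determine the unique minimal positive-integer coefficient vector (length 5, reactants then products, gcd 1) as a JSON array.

T: 3·4 = 12 | 4·0+4·1+2·1+2·3 = 12
E: 3·2 = 6 | 4·1+4·0+2·0+2·1 = 6
M: 3·2 = 6 | 4·0+4·1+2·0+2·1 = 6
D: 3·6 = 18 | 4·0+4·0+2·3+2·6 = 18
L: 3·6 = 18 | 4·0+4·0+2·4+2·5 = 18
gcd(3,4,4,2,2) = 1

Coefficients: [3, 4, 4, 2, 2]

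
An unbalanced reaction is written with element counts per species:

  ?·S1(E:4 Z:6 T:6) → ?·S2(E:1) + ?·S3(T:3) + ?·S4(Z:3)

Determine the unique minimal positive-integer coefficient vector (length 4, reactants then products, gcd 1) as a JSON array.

E: 1·4 = 4 | 4·1+2·0+2·0 = 4
Z: 1·6 = 6 | 4·0+2·0+2·3 = 6
T: 1·6 = 6 | 4·0+2·3+2·0 = 6
gcd(1,4,2,2) = 1

Coefficients: [1, 4, 2, 2]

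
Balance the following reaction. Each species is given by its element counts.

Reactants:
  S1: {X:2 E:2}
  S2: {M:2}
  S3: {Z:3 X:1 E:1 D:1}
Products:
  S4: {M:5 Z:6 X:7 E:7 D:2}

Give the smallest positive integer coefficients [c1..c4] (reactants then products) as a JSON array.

M: 5·0+5·2+4·0 = 10 | 2·5 = 10
Z: 5·0+5·0+4·3 = 12 | 2·6 = 12
X: 5·2+5·0+4·1 = 14 | 2·7 = 14
E: 5·2+5·0+4·1 = 14 | 2·7 = 14
D: 5·0+5·0+4·1 = 4 | 2·2 = 4
gcd(5,5,4,2) = 1

Coefficients: [5, 5, 4, 2]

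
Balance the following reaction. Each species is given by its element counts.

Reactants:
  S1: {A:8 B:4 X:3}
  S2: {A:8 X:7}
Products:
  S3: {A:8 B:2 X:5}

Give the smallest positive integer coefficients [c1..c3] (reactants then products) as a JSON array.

Coefficients: [1, 1, 2]

A: 1·8+1·8 = 16 | 2·8 = 16
B: 1·4+1·0 = 4 | 2·2 = 4
X: 1·3+1·7 = 10 | 2·5 = 10
gcd(1,1,2) = 1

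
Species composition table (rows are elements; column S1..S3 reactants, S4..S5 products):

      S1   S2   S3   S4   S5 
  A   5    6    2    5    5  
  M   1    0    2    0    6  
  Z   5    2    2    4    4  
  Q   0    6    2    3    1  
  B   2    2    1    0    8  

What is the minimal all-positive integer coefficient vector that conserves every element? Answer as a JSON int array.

Coefficients: [2, 1, 2, 3, 1]

A: 2·5+1·6+2·2 = 20 | 3·5+1·5 = 20
M: 2·1+1·0+2·2 = 6 | 3·0+1·6 = 6
Z: 2·5+1·2+2·2 = 16 | 3·4+1·4 = 16
Q: 2·0+1·6+2·2 = 10 | 3·3+1·1 = 10
B: 2·2+1·2+2·1 = 8 | 3·0+1·8 = 8
gcd(2,1,2,3,1) = 1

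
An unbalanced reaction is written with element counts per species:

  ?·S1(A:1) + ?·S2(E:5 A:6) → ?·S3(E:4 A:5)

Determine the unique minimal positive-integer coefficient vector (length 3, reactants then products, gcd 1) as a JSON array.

E: 1·0+4·5 = 20 | 5·4 = 20
A: 1·1+4·6 = 25 | 5·5 = 25
gcd(1,4,5) = 1

Coefficients: [1, 4, 5]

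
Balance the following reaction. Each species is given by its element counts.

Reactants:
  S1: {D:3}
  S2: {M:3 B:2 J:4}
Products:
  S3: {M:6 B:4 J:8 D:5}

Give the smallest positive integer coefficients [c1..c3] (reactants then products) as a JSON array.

Coefficients: [5, 6, 3]

M: 5·0+6·3 = 18 | 3·6 = 18
B: 5·0+6·2 = 12 | 3·4 = 12
J: 5·0+6·4 = 24 | 3·8 = 24
D: 5·3+6·0 = 15 | 3·5 = 15
gcd(5,6,3) = 1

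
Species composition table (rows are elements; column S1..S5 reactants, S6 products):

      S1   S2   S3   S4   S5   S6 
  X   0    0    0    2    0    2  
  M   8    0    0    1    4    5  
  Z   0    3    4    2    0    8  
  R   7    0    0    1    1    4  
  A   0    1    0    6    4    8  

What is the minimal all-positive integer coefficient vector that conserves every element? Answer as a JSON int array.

Coefficients: [2, 6, 3, 5, 1, 5]

X: 2·0+6·0+3·0+5·2+1·0 = 10 | 5·2 = 10
M: 2·8+6·0+3·0+5·1+1·4 = 25 | 5·5 = 25
Z: 2·0+6·3+3·4+5·2+1·0 = 40 | 5·8 = 40
R: 2·7+6·0+3·0+5·1+1·1 = 20 | 5·4 = 20
A: 2·0+6·1+3·0+5·6+1·4 = 40 | 5·8 = 40
gcd(2,6,3,5,1,5) = 1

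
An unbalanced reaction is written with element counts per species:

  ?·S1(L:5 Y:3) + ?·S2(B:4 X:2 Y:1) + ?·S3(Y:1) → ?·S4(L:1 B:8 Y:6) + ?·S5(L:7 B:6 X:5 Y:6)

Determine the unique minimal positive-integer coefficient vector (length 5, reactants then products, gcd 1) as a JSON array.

L: 3·5+5·0+4·0 = 15 | 1·1+2·7 = 15
B: 3·0+5·4+4·0 = 20 | 1·8+2·6 = 20
X: 3·0+5·2+4·0 = 10 | 1·0+2·5 = 10
Y: 3·3+5·1+4·1 = 18 | 1·6+2·6 = 18
gcd(3,5,4,1,2) = 1

Coefficients: [3, 5, 4, 1, 2]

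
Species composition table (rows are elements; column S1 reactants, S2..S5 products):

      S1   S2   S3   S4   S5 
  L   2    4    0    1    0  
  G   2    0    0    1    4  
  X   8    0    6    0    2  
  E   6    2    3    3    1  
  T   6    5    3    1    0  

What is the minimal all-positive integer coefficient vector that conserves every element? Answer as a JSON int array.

Coefficients: [5, 2, 6, 2, 2]

L: 5·2 = 10 | 2·4+6·0+2·1+2·0 = 10
G: 5·2 = 10 | 2·0+6·0+2·1+2·4 = 10
X: 5·8 = 40 | 2·0+6·6+2·0+2·2 = 40
E: 5·6 = 30 | 2·2+6·3+2·3+2·1 = 30
T: 5·6 = 30 | 2·5+6·3+2·1+2·0 = 30
gcd(5,2,6,2,2) = 1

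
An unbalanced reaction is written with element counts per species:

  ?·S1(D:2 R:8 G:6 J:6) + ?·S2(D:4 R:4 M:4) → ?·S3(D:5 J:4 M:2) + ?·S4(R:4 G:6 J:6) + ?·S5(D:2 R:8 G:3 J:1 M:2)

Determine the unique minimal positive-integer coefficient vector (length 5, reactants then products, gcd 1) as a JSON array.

D: 3·2+3·4 = 18 | 2·5+1·0+4·2 = 18
R: 3·8+3·4 = 36 | 2·0+1·4+4·8 = 36
G: 3·6+3·0 = 18 | 2·0+1·6+4·3 = 18
J: 3·6+3·0 = 18 | 2·4+1·6+4·1 = 18
M: 3·0+3·4 = 12 | 2·2+1·0+4·2 = 12
gcd(3,3,2,1,4) = 1

Coefficients: [3, 3, 2, 1, 4]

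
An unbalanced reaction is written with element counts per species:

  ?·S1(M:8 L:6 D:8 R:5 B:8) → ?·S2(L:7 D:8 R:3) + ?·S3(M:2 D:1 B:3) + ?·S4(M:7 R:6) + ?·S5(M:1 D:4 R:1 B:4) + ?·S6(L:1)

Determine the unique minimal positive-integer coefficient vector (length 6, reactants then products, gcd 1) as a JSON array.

M: 2·8 = 16 | 1·0+4·2+1·7+1·1+5·0 = 16
L: 2·6 = 12 | 1·7+4·0+1·0+1·0+5·1 = 12
D: 2·8 = 16 | 1·8+4·1+1·0+1·4+5·0 = 16
R: 2·5 = 10 | 1·3+4·0+1·6+1·1+5·0 = 10
B: 2·8 = 16 | 1·0+4·3+1·0+1·4+5·0 = 16
gcd(2,1,4,1,1,5) = 1

Coefficients: [2, 1, 4, 1, 1, 5]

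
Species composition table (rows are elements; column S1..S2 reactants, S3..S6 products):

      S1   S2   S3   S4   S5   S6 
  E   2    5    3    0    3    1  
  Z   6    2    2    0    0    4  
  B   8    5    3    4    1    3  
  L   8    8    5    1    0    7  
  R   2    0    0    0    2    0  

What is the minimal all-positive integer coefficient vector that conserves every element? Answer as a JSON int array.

Coefficients: [4, 5, 5, 5, 4, 6]

E: 4·2+5·5 = 33 | 5·3+5·0+4·3+6·1 = 33
Z: 4·6+5·2 = 34 | 5·2+5·0+4·0+6·4 = 34
B: 4·8+5·5 = 57 | 5·3+5·4+4·1+6·3 = 57
L: 4·8+5·8 = 72 | 5·5+5·1+4·0+6·7 = 72
R: 4·2+5·0 = 8 | 5·0+5·0+4·2+6·0 = 8
gcd(4,5,5,5,4,6) = 1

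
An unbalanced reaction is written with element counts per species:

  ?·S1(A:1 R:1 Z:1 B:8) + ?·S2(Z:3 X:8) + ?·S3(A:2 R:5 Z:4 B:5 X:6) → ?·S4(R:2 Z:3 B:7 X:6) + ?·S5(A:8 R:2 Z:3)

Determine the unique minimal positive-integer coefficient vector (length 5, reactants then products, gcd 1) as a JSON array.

A: 4·1+3·0+2·2 = 8 | 6·0+1·8 = 8
R: 4·1+3·0+2·5 = 14 | 6·2+1·2 = 14
Z: 4·1+3·3+2·4 = 21 | 6·3+1·3 = 21
B: 4·8+3·0+2·5 = 42 | 6·7+1·0 = 42
X: 4·0+3·8+2·6 = 36 | 6·6+1·0 = 36
gcd(4,3,2,6,1) = 1

Coefficients: [4, 3, 2, 6, 1]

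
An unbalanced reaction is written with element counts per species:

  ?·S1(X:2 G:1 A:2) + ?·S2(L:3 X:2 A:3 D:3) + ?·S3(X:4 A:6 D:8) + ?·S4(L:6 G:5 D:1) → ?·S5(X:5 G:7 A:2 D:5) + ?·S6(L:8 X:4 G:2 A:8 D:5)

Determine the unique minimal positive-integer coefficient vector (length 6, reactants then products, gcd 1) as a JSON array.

L: 5·0+2·3+2·0+3·6 = 24 | 2·0+3·8 = 24
X: 5·2+2·2+2·4+3·0 = 22 | 2·5+3·4 = 22
G: 5·1+2·0+2·0+3·5 = 20 | 2·7+3·2 = 20
A: 5·2+2·3+2·6+3·0 = 28 | 2·2+3·8 = 28
D: 5·0+2·3+2·8+3·1 = 25 | 2·5+3·5 = 25
gcd(5,2,2,3,2,3) = 1

Coefficients: [5, 2, 2, 3, 2, 3]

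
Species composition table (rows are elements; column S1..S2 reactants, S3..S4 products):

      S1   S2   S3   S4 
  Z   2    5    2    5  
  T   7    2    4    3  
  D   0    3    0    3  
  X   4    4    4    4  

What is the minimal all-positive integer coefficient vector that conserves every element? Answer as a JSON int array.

Coefficients: [1, 3, 1, 3]

Z: 1·2+3·5 = 17 | 1·2+3·5 = 17
T: 1·7+3·2 = 13 | 1·4+3·3 = 13
D: 1·0+3·3 = 9 | 1·0+3·3 = 9
X: 1·4+3·4 = 16 | 1·4+3·4 = 16
gcd(1,3,1,3) = 1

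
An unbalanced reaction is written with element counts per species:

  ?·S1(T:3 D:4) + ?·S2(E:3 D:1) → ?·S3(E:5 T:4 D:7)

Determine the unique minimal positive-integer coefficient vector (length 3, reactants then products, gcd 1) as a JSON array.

Coefficients: [4, 5, 3]

E: 4·0+5·3 = 15 | 3·5 = 15
T: 4·3+5·0 = 12 | 3·4 = 12
D: 4·4+5·1 = 21 | 3·7 = 21
gcd(4,5,3) = 1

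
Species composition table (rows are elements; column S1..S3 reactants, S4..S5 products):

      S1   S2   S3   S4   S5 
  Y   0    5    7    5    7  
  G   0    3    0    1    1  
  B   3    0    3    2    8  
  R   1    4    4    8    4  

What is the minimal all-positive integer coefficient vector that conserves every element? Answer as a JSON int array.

Coefficients: [4, 1, 2, 1, 2]

Y: 4·0+1·5+2·7 = 19 | 1·5+2·7 = 19
G: 4·0+1·3+2·0 = 3 | 1·1+2·1 = 3
B: 4·3+1·0+2·3 = 18 | 1·2+2·8 = 18
R: 4·1+1·4+2·4 = 16 | 1·8+2·4 = 16
gcd(4,1,2,1,2) = 1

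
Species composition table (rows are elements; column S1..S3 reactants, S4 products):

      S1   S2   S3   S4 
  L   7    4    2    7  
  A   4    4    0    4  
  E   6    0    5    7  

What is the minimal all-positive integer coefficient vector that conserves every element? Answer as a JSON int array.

Coefficients: [1, 2, 3, 3]

L: 1·7+2·4+3·2 = 21 | 3·7 = 21
A: 1·4+2·4+3·0 = 12 | 3·4 = 12
E: 1·6+2·0+3·5 = 21 | 3·7 = 21
gcd(1,2,3,3) = 1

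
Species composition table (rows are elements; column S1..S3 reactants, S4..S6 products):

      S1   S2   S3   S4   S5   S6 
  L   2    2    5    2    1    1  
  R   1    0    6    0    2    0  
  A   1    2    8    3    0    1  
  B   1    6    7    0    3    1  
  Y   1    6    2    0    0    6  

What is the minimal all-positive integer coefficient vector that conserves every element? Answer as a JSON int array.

Coefficients: [4, 1, 1, 4, 5, 2]

L: 4·2+1·2+1·5 = 15 | 4·2+5·1+2·1 = 15
R: 4·1+1·0+1·6 = 10 | 4·0+5·2+2·0 = 10
A: 4·1+1·2+1·8 = 14 | 4·3+5·0+2·1 = 14
B: 4·1+1·6+1·7 = 17 | 4·0+5·3+2·1 = 17
Y: 4·1+1·6+1·2 = 12 | 4·0+5·0+2·6 = 12
gcd(4,1,1,4,5,2) = 1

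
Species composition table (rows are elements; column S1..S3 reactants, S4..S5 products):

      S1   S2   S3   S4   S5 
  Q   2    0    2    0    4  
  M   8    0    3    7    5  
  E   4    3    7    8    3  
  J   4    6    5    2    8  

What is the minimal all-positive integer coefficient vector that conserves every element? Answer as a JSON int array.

Q: 6·2+1·0+4·2 = 20 | 5·0+5·4 = 20
M: 6·8+1·0+4·3 = 60 | 5·7+5·5 = 60
E: 6·4+1·3+4·7 = 55 | 5·8+5·3 = 55
J: 6·4+1·6+4·5 = 50 | 5·2+5·8 = 50
gcd(6,1,4,5,5) = 1

Coefficients: [6, 1, 4, 5, 5]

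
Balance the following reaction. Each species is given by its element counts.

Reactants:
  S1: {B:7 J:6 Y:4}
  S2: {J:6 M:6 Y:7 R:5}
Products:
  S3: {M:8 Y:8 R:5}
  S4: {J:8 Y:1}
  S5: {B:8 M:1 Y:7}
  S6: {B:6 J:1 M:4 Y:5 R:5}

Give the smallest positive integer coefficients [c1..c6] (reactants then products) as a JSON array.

B: 4·7+3·0 = 28 | 1·0+5·0+2·8+2·6 = 28
J: 4·6+3·6 = 42 | 1·0+5·8+2·0+2·1 = 42
M: 4·0+3·6 = 18 | 1·8+5·0+2·1+2·4 = 18
Y: 4·4+3·7 = 37 | 1·8+5·1+2·7+2·5 = 37
R: 4·0+3·5 = 15 | 1·5+5·0+2·0+2·5 = 15
gcd(4,3,1,5,2,2) = 1

Coefficients: [4, 3, 1, 5, 2, 2]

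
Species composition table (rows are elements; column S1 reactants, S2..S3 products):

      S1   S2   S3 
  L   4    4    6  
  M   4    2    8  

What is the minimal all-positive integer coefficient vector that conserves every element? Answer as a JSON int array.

Coefficients: [5, 2, 2]

L: 5·4 = 20 | 2·4+2·6 = 20
M: 5·4 = 20 | 2·2+2·8 = 20
gcd(5,2,2) = 1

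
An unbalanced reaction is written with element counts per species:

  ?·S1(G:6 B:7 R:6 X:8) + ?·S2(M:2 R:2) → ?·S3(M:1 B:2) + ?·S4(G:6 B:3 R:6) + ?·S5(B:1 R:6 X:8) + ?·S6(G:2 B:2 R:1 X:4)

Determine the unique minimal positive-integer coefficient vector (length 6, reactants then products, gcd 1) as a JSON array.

Coefficients: [5, 3, 6, 3, 2, 6]

G: 5·6+3·0 = 30 | 6·0+3·6+2·0+6·2 = 30
M: 5·0+3·2 = 6 | 6·1+3·0+2·0+6·0 = 6
B: 5·7+3·0 = 35 | 6·2+3·3+2·1+6·2 = 35
R: 5·6+3·2 = 36 | 6·0+3·6+2·6+6·1 = 36
X: 5·8+3·0 = 40 | 6·0+3·0+2·8+6·4 = 40
gcd(5,3,6,3,2,6) = 1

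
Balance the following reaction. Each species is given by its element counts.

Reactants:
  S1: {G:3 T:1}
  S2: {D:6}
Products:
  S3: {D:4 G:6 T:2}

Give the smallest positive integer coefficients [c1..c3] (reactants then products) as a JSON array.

D: 6·0+2·6 = 12 | 3·4 = 12
G: 6·3+2·0 = 18 | 3·6 = 18
T: 6·1+2·0 = 6 | 3·2 = 6
gcd(6,2,3) = 1

Coefficients: [6, 2, 3]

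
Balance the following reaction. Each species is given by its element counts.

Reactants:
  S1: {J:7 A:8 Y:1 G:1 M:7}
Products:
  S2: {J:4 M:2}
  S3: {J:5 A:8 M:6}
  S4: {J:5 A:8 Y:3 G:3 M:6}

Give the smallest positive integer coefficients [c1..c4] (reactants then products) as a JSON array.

J: 6·7 = 42 | 3·4+4·5+2·5 = 42
A: 6·8 = 48 | 3·0+4·8+2·8 = 48
Y: 6·1 = 6 | 3·0+4·0+2·3 = 6
G: 6·1 = 6 | 3·0+4·0+2·3 = 6
M: 6·7 = 42 | 3·2+4·6+2·6 = 42
gcd(6,3,4,2) = 1

Coefficients: [6, 3, 4, 2]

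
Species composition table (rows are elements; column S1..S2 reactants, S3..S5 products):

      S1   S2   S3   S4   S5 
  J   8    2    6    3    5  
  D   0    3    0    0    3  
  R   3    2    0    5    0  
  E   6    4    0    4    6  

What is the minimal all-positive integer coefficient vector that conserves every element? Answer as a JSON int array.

J: 3·8+3·2 = 30 | 1·6+3·3+3·5 = 30
D: 3·0+3·3 = 9 | 1·0+3·0+3·3 = 9
R: 3·3+3·2 = 15 | 1·0+3·5+3·0 = 15
E: 3·6+3·4 = 30 | 1·0+3·4+3·6 = 30
gcd(3,3,1,3,3) = 1

Coefficients: [3, 3, 1, 3, 3]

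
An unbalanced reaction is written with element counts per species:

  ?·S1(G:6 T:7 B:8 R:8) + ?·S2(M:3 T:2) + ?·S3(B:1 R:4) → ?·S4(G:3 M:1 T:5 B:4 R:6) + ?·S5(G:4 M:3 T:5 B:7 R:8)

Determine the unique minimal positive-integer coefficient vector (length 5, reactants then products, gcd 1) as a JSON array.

Coefficients: [5, 5, 5, 6, 3]

G: 5·6+5·0+5·0 = 30 | 6·3+3·4 = 30
M: 5·0+5·3+5·0 = 15 | 6·1+3·3 = 15
T: 5·7+5·2+5·0 = 45 | 6·5+3·5 = 45
B: 5·8+5·0+5·1 = 45 | 6·4+3·7 = 45
R: 5·8+5·0+5·4 = 60 | 6·6+3·8 = 60
gcd(5,5,5,6,3) = 1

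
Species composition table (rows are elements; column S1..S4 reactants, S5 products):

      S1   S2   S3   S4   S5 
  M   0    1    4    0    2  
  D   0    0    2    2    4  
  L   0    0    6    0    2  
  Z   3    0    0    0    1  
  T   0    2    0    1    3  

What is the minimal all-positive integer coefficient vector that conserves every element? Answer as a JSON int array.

Coefficients: [1, 2, 1, 5, 3]

M: 1·0+2·1+1·4+5·0 = 6 | 3·2 = 6
D: 1·0+2·0+1·2+5·2 = 12 | 3·4 = 12
L: 1·0+2·0+1·6+5·0 = 6 | 3·2 = 6
Z: 1·3+2·0+1·0+5·0 = 3 | 3·1 = 3
T: 1·0+2·2+1·0+5·1 = 9 | 3·3 = 9
gcd(1,2,1,5,3) = 1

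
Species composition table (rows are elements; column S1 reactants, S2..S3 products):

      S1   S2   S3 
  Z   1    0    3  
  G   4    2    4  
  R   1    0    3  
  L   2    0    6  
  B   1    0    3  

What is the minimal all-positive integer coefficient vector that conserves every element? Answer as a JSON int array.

Coefficients: [3, 4, 1]

Z: 3·1 = 3 | 4·0+1·3 = 3
G: 3·4 = 12 | 4·2+1·4 = 12
R: 3·1 = 3 | 4·0+1·3 = 3
L: 3·2 = 6 | 4·0+1·6 = 6
B: 3·1 = 3 | 4·0+1·3 = 3
gcd(3,4,1) = 1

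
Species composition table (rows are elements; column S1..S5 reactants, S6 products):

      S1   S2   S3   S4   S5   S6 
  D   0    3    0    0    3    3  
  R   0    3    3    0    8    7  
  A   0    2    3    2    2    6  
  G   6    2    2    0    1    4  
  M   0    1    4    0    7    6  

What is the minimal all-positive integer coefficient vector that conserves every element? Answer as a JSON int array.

D: 1·0+2·3+2·0+5·0+2·3 = 12 | 4·3 = 12
R: 1·0+2·3+2·3+5·0+2·8 = 28 | 4·7 = 28
A: 1·0+2·2+2·3+5·2+2·2 = 24 | 4·6 = 24
G: 1·6+2·2+2·2+5·0+2·1 = 16 | 4·4 = 16
M: 1·0+2·1+2·4+5·0+2·7 = 24 | 4·6 = 24
gcd(1,2,2,5,2,4) = 1

Coefficients: [1, 2, 2, 5, 2, 4]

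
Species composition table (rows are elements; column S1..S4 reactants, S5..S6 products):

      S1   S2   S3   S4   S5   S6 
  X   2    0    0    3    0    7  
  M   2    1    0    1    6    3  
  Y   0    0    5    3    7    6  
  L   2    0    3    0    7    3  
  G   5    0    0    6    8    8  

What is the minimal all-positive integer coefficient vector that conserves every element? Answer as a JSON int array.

X: 2·2+4·0+2·0+1·3 = 7 | 1·0+1·7 = 7
M: 2·2+4·1+2·0+1·1 = 9 | 1·6+1·3 = 9
Y: 2·0+4·0+2·5+1·3 = 13 | 1·7+1·6 = 13
L: 2·2+4·0+2·3+1·0 = 10 | 1·7+1·3 = 10
G: 2·5+4·0+2·0+1·6 = 16 | 1·8+1·8 = 16
gcd(2,4,2,1,1,1) = 1

Coefficients: [2, 4, 2, 1, 1, 1]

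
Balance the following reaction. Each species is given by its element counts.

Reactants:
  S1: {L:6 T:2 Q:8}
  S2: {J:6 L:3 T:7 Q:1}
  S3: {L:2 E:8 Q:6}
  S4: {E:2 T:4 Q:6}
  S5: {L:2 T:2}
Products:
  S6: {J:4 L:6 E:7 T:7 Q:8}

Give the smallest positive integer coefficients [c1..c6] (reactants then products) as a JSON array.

J: 1·0+4·6+5·0+1·0+4·0 = 24 | 6·4 = 24
L: 1·6+4·3+5·2+1·0+4·2 = 36 | 6·6 = 36
E: 1·0+4·0+5·8+1·2+4·0 = 42 | 6·7 = 42
T: 1·2+4·7+5·0+1·4+4·2 = 42 | 6·7 = 42
Q: 1·8+4·1+5·6+1·6+4·0 = 48 | 6·8 = 48
gcd(1,4,5,1,4,6) = 1

Coefficients: [1, 4, 5, 1, 4, 6]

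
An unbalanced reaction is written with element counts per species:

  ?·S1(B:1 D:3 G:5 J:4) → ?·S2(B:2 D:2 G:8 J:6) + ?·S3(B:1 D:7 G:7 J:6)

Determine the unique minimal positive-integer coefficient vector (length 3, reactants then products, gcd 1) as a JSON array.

B: 3·1 = 3 | 1·2+1·1 = 3
D: 3·3 = 9 | 1·2+1·7 = 9
G: 3·5 = 15 | 1·8+1·7 = 15
J: 3·4 = 12 | 1·6+1·6 = 12
gcd(3,1,1) = 1

Coefficients: [3, 1, 1]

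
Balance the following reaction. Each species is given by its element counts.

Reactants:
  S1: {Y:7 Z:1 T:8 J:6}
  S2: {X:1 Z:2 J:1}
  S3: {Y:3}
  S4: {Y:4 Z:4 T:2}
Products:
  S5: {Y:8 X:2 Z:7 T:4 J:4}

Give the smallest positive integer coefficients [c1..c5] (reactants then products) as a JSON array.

Coefficients: [1, 6, 3, 2, 3]

Y: 1·7+6·0+3·3+2·4 = 24 | 3·8 = 24
X: 1·0+6·1+3·0+2·0 = 6 | 3·2 = 6
Z: 1·1+6·2+3·0+2·4 = 21 | 3·7 = 21
T: 1·8+6·0+3·0+2·2 = 12 | 3·4 = 12
J: 1·6+6·1+3·0+2·0 = 12 | 3·4 = 12
gcd(1,6,3,2,3) = 1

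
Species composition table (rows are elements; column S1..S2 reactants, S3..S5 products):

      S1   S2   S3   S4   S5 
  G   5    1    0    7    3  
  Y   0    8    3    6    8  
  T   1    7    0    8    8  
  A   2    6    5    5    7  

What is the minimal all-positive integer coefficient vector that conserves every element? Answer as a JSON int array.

G: 4·5+4·1 = 24 | 2·0+3·7+1·3 = 24
Y: 4·0+4·8 = 32 | 2·3+3·6+1·8 = 32
T: 4·1+4·7 = 32 | 2·0+3·8+1·8 = 32
A: 4·2+4·6 = 32 | 2·5+3·5+1·7 = 32
gcd(4,4,2,3,1) = 1

Coefficients: [4, 4, 2, 3, 1]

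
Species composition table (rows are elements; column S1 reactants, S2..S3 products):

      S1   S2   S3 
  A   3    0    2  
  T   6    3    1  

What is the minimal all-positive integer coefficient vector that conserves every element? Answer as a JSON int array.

Coefficients: [2, 3, 3]

A: 2·3 = 6 | 3·0+3·2 = 6
T: 2·6 = 12 | 3·3+3·1 = 12
gcd(2,3,3) = 1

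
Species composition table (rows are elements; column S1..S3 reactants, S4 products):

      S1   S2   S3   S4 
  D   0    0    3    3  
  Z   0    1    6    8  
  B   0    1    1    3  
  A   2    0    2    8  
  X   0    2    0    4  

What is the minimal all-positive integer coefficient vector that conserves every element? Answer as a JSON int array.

Coefficients: [3, 2, 1, 1]

D: 3·0+2·0+1·3 = 3 | 1·3 = 3
Z: 3·0+2·1+1·6 = 8 | 1·8 = 8
B: 3·0+2·1+1·1 = 3 | 1·3 = 3
A: 3·2+2·0+1·2 = 8 | 1·8 = 8
X: 3·0+2·2+1·0 = 4 | 1·4 = 4
gcd(3,2,1,1) = 1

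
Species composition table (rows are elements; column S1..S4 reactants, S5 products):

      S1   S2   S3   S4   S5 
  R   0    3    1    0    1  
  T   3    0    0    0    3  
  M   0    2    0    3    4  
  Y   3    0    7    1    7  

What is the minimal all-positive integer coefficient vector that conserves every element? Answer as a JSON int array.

R: 5·0+1·3+2·1+6·0 = 5 | 5·1 = 5
T: 5·3+1·0+2·0+6·0 = 15 | 5·3 = 15
M: 5·0+1·2+2·0+6·3 = 20 | 5·4 = 20
Y: 5·3+1·0+2·7+6·1 = 35 | 5·7 = 35
gcd(5,1,2,6,5) = 1

Coefficients: [5, 1, 2, 6, 5]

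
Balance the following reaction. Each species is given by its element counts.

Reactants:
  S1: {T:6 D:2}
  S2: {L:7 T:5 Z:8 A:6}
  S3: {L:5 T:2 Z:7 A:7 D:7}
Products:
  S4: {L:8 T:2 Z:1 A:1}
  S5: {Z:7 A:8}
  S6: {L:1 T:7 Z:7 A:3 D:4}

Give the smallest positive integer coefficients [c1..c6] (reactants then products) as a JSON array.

Coefficients: [1, 6, 2, 6, 4, 4]

L: 1·0+6·7+2·5 = 52 | 6·8+4·0+4·1 = 52
T: 1·6+6·5+2·2 = 40 | 6·2+4·0+4·7 = 40
Z: 1·0+6·8+2·7 = 62 | 6·1+4·7+4·7 = 62
A: 1·0+6·6+2·7 = 50 | 6·1+4·8+4·3 = 50
D: 1·2+6·0+2·7 = 16 | 6·0+4·0+4·4 = 16
gcd(1,6,2,6,4,4) = 1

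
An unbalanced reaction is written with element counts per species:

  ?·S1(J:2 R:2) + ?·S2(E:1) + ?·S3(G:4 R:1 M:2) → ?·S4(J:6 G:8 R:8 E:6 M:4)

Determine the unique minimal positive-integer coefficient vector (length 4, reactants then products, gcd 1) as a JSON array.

Coefficients: [3, 6, 2, 1]

J: 3·2+6·0+2·0 = 6 | 1·6 = 6
G: 3·0+6·0+2·4 = 8 | 1·8 = 8
R: 3·2+6·0+2·1 = 8 | 1·8 = 8
E: 3·0+6·1+2·0 = 6 | 1·6 = 6
M: 3·0+6·0+2·2 = 4 | 1·4 = 4
gcd(3,6,2,1) = 1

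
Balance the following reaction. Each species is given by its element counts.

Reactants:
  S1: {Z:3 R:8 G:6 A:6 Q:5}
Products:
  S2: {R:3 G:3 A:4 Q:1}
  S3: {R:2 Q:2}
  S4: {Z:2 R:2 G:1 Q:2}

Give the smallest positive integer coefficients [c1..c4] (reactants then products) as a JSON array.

Z: 4·3 = 12 | 6·0+1·0+6·2 = 12
R: 4·8 = 32 | 6·3+1·2+6·2 = 32
G: 4·6 = 24 | 6·3+1·0+6·1 = 24
A: 4·6 = 24 | 6·4+1·0+6·0 = 24
Q: 4·5 = 20 | 6·1+1·2+6·2 = 20
gcd(4,6,1,6) = 1

Coefficients: [4, 6, 1, 6]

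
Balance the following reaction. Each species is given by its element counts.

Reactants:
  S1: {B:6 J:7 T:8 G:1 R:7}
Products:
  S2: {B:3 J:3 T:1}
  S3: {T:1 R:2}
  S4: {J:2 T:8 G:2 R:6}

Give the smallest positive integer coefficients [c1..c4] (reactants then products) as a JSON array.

B: 2·6 = 12 | 4·3+4·0+1·0 = 12
J: 2·7 = 14 | 4·3+4·0+1·2 = 14
T: 2·8 = 16 | 4·1+4·1+1·8 = 16
G: 2·1 = 2 | 4·0+4·0+1·2 = 2
R: 2·7 = 14 | 4·0+4·2+1·6 = 14
gcd(2,4,4,1) = 1

Coefficients: [2, 4, 4, 1]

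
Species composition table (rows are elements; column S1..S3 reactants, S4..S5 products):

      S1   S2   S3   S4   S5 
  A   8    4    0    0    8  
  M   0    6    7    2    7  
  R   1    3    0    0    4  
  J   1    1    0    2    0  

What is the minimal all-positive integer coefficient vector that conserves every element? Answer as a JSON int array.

Coefficients: [2, 6, 1, 4, 5]

A: 2·8+6·4+1·0 = 40 | 4·0+5·8 = 40
M: 2·0+6·6+1·7 = 43 | 4·2+5·7 = 43
R: 2·1+6·3+1·0 = 20 | 4·0+5·4 = 20
J: 2·1+6·1+1·0 = 8 | 4·2+5·0 = 8
gcd(2,6,1,4,5) = 1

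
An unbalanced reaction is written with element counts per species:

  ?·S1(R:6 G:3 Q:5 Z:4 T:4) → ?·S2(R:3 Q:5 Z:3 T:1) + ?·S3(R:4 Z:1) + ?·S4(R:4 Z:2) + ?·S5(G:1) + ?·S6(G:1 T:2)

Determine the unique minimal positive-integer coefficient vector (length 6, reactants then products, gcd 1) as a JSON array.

Coefficients: [4, 4, 2, 1, 6, 6]

R: 4·6 = 24 | 4·3+2·4+1·4+6·0+6·0 = 24
G: 4·3 = 12 | 4·0+2·0+1·0+6·1+6·1 = 12
Q: 4·5 = 20 | 4·5+2·0+1·0+6·0+6·0 = 20
Z: 4·4 = 16 | 4·3+2·1+1·2+6·0+6·0 = 16
T: 4·4 = 16 | 4·1+2·0+1·0+6·0+6·2 = 16
gcd(4,4,2,1,6,6) = 1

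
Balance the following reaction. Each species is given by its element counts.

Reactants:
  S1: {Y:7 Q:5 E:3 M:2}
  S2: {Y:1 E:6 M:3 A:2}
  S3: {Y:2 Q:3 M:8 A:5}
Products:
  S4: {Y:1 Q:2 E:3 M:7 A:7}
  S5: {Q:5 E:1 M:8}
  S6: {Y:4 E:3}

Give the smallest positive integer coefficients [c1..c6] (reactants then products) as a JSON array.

Y: 2·7+5·1+5·2 = 29 | 5·1+3·0+6·4 = 29
Q: 2·5+5·0+5·3 = 25 | 5·2+3·5+6·0 = 25
E: 2·3+5·6+5·0 = 36 | 5·3+3·1+6·3 = 36
M: 2·2+5·3+5·8 = 59 | 5·7+3·8+6·0 = 59
A: 2·0+5·2+5·5 = 35 | 5·7+3·0+6·0 = 35
gcd(2,5,5,5,3,6) = 1

Coefficients: [2, 5, 5, 5, 3, 6]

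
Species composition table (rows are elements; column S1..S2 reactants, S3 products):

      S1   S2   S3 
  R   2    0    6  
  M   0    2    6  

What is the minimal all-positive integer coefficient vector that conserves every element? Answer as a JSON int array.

Coefficients: [3, 3, 1]

R: 3·2+3·0 = 6 | 1·6 = 6
M: 3·0+3·2 = 6 | 1·6 = 6
gcd(3,3,1) = 1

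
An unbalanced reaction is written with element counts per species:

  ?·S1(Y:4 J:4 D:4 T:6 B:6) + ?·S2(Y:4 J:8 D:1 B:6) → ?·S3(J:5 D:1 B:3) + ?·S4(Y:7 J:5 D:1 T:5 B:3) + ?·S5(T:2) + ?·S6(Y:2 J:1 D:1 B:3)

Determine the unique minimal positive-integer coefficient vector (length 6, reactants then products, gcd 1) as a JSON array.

Y: 2·4+4·4 = 24 | 5·0+2·7+1·0+5·2 = 24
J: 2·4+4·8 = 40 | 5·5+2·5+1·0+5·1 = 40
D: 2·4+4·1 = 12 | 5·1+2·1+1·0+5·1 = 12
T: 2·6+4·0 = 12 | 5·0+2·5+1·2+5·0 = 12
B: 2·6+4·6 = 36 | 5·3+2·3+1·0+5·3 = 36
gcd(2,4,5,2,1,5) = 1

Coefficients: [2, 4, 5, 2, 1, 5]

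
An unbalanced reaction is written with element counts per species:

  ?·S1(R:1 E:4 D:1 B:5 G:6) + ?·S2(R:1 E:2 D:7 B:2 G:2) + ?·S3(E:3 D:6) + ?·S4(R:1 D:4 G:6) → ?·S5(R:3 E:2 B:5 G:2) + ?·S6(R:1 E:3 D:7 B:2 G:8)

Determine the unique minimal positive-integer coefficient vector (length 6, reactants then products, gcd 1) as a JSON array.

R: 3·1+1·1+2·0+5·1 = 9 | 1·3+6·1 = 9
E: 3·4+1·2+2·3+5·0 = 20 | 1·2+6·3 = 20
D: 3·1+1·7+2·6+5·4 = 42 | 1·0+6·7 = 42
B: 3·5+1·2+2·0+5·0 = 17 | 1·5+6·2 = 17
G: 3·6+1·2+2·0+5·6 = 50 | 1·2+6·8 = 50
gcd(3,1,2,5,1,6) = 1

Coefficients: [3, 1, 2, 5, 1, 6]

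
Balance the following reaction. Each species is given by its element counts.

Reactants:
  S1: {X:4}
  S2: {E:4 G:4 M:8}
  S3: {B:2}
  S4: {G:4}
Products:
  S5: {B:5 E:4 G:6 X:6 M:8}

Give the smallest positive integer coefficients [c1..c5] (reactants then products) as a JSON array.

Coefficients: [3, 2, 5, 1, 2]

B: 3·0+2·0+5·2+1·0 = 10 | 2·5 = 10
E: 3·0+2·4+5·0+1·0 = 8 | 2·4 = 8
G: 3·0+2·4+5·0+1·4 = 12 | 2·6 = 12
X: 3·4+2·0+5·0+1·0 = 12 | 2·6 = 12
M: 3·0+2·8+5·0+1·0 = 16 | 2·8 = 16
gcd(3,2,5,1,2) = 1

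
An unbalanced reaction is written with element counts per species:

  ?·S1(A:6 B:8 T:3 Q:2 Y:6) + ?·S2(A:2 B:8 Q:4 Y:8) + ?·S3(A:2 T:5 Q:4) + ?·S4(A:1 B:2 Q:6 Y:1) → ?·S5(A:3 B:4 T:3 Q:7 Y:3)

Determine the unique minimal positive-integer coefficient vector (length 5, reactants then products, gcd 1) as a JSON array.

A: 1·6+1·2+3·2+4·1 = 18 | 6·3 = 18
B: 1·8+1·8+3·0+4·2 = 24 | 6·4 = 24
T: 1·3+1·0+3·5+4·0 = 18 | 6·3 = 18
Q: 1·2+1·4+3·4+4·6 = 42 | 6·7 = 42
Y: 1·6+1·8+3·0+4·1 = 18 | 6·3 = 18
gcd(1,1,3,4,6) = 1

Coefficients: [1, 1, 3, 4, 6]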